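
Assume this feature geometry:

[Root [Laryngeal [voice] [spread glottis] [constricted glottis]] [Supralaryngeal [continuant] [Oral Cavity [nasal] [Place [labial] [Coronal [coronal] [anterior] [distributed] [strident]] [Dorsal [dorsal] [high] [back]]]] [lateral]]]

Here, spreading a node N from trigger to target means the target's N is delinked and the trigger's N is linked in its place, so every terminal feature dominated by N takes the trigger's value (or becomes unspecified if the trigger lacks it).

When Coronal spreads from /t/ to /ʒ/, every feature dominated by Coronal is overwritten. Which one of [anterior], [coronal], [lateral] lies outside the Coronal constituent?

[lateral]

Under this geometry, Coronal contains [coronal], [anterior], [distributed], [strident].
Spreading Coronal replaces [coronal], [anterior] with the trigger's values, since each sits inside the Coronal constituent.
[lateral] attaches under Supralaryngeal, not under Coronal, so /ʒ/ retains its own value for [lateral].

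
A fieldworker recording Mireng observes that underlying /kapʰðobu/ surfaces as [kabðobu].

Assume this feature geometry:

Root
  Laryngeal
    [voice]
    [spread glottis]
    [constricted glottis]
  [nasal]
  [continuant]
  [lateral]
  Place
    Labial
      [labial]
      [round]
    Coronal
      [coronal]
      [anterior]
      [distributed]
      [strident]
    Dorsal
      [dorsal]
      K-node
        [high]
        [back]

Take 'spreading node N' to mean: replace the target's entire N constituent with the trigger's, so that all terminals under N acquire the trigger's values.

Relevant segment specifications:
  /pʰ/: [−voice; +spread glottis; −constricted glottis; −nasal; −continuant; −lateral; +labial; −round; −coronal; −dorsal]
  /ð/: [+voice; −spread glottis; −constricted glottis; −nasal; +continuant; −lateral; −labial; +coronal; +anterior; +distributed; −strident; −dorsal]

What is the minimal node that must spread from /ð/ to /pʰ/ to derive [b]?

Laryngeal

Feature comparison: [voice], [spread glottis] differ between /pʰ/ and [b]; the remaining terminals match.
In this geometry the lowest node dominating all of them is Laryngeal: every daughter of Laryngeal dominates only a proper subset, so no lower node suffices.
Spreading Laryngeal from /ð/ overwrites each of those terminals with /ð/'s values, yielding exactly [b].
Had Root spread, [coronal], [continuant] would have taken /ð/'s values; they stay as in /pʰ/, confirming the spreading constituent is exactly Laryngeal.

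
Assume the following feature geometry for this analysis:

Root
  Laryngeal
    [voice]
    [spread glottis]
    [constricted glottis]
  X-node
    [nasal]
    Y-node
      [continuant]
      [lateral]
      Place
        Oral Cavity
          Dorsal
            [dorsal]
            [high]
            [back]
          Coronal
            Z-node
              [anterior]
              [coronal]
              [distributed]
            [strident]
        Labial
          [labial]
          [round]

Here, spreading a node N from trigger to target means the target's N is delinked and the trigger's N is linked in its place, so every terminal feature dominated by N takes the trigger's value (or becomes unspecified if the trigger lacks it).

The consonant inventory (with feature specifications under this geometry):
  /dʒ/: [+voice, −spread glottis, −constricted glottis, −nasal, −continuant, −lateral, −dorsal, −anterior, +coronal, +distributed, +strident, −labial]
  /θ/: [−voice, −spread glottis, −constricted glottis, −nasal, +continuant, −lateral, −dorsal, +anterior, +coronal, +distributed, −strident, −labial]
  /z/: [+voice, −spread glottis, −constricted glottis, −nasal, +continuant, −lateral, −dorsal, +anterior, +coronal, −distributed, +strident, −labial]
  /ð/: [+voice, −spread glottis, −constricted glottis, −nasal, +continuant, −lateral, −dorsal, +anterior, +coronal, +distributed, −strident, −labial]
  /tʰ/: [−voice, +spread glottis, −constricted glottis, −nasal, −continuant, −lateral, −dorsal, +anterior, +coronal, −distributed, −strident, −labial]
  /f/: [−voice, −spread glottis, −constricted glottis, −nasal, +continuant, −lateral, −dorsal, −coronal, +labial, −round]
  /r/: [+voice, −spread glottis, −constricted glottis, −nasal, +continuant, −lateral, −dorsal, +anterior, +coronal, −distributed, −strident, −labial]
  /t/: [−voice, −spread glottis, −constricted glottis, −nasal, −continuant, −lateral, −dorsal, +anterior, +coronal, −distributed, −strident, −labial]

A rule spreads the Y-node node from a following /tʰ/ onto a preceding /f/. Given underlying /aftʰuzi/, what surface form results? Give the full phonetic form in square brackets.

Terminals under Y-node in this geometry: [continuant], [lateral], [dorsal], [high], [back], [anterior], [coronal], [distributed], [strident], [labial], [round].
After delinking /f/'s Y-node and linking /tʰ/'s, the affected terminals become [−continuant], [−lateral], [−dorsal], [+anterior], [+coronal], [−distributed], [−strident], [−labial]; [voice], [spread glottis], [constricted glottis], … (outside Y-node) are retained from /f/.
This feature bundle is that of [t], so /aftʰuzi/ surfaces as [attʰuzi].

[attʰuzi]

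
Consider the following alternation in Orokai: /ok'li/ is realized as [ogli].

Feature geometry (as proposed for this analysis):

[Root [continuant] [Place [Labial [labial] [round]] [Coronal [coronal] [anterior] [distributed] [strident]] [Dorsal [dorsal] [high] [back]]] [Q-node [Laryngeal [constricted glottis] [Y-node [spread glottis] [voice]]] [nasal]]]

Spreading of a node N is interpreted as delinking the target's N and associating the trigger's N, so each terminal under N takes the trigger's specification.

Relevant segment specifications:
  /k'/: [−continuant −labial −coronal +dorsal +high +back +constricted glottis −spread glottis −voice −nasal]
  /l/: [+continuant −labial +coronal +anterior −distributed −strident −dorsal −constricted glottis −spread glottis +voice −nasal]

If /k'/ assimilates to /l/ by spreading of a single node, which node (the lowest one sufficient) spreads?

/k'/ and [g] differ in [voice], [constricted glottis]; every other specified feature is identical.
The smallest constituent containing every changed terminal is Laryngeal — each of its daughters lacks at least one of the affected features.
Delinking /k'/'s Laryngeal and associating /l/'s Laryngeal gives precisely the feature bundle of [g].
[dorsal], [continuant] stay as in /k'/ although /l/ differs there, so no node dominating them spread; among the remaining candidates Laryngeal is the lowest that derives the output.

Laryngeal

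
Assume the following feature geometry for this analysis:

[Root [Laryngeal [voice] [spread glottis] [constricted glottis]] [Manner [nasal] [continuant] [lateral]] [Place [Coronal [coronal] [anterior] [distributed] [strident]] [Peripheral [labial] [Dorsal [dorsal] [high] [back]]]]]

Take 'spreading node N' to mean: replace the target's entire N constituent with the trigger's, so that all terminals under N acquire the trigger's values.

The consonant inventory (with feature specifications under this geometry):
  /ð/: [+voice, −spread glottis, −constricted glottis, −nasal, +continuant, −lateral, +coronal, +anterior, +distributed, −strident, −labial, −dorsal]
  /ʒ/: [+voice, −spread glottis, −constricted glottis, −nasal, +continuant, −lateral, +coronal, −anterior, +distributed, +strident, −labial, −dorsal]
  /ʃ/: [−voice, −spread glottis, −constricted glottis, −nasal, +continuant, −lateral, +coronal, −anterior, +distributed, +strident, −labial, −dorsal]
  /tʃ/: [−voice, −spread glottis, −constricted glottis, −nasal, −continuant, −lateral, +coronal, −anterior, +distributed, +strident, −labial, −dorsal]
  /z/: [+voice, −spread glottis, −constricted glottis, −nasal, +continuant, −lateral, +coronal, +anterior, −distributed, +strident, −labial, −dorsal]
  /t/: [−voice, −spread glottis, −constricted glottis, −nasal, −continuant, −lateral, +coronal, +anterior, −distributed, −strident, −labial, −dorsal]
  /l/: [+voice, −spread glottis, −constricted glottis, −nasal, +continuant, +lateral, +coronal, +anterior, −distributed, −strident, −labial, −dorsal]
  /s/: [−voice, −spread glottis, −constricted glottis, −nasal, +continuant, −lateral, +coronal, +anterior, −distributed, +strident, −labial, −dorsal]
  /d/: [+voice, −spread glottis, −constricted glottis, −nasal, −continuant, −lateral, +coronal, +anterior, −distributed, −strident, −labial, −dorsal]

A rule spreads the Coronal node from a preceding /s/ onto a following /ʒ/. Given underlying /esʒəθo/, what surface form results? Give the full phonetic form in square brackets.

The Coronal node dominates the terminals [coronal], [anterior], [distributed], [strident].
After delinking /ʒ/'s Coronal and linking /s/'s, the affected terminals become [+coronal], [+anterior], [−distributed], [+strident]; [voice], [spread glottis], [constricted glottis], … (outside Coronal) are retained from /ʒ/.
The resulting bundle matches /z/ in the inventory; substituting it for /ʒ/ gives [eszəθo].

[eszəθo]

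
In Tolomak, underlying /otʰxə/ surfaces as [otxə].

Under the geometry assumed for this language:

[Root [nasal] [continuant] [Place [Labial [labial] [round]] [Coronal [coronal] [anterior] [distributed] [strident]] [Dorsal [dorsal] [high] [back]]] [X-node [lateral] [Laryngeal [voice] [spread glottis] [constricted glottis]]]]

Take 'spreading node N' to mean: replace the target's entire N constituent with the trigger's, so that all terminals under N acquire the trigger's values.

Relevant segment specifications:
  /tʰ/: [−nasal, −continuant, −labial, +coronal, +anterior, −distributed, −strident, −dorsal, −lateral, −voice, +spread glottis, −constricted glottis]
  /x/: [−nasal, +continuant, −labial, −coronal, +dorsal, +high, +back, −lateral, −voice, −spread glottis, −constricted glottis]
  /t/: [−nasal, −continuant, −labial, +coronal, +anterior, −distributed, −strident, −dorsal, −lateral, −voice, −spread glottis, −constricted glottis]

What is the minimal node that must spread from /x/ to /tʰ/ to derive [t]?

[spread glottis]

The alternation /tʰ/ → [t] changes [spread glottis] and nothing else.
Only a single terminal changes, and /x/ supplies the new value, so [spread glottis] itself is the minimal spreading constituent.
[continuant], [coronal] stay as in /tʰ/ although /x/ differs there, so no node dominating them spread; among the remaining candidates [spread glottis] is the lowest that derives the output.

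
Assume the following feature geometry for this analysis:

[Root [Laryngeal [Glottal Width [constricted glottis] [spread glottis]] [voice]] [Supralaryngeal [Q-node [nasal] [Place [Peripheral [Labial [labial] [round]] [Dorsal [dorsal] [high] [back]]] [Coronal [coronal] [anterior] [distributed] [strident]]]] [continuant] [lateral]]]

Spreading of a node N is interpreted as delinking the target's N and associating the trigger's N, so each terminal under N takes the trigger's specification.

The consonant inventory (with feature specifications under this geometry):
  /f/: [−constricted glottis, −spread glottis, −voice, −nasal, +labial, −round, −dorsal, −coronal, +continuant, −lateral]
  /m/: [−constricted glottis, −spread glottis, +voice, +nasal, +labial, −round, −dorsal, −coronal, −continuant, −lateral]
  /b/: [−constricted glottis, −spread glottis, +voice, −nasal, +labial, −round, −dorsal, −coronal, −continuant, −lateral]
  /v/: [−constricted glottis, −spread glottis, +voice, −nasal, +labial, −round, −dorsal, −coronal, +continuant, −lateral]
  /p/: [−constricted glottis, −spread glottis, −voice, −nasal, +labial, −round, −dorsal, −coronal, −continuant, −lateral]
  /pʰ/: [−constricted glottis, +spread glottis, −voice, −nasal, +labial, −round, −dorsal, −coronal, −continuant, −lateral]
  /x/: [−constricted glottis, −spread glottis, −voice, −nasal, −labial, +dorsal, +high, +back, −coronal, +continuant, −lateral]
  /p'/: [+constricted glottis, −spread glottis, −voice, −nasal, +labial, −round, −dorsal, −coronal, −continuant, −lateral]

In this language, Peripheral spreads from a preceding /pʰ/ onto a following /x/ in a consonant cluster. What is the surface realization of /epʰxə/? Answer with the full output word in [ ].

Peripheral immediately or transitively dominates [labial], [round], [dorsal], [high], [back].
The target acquires /pʰ/'s values for everything under Peripheral — [+labial], [−round], [−dorsal] — while keeping its own [constricted glottis], [spread glottis], [voice], ….
The resulting bundle matches /f/ in the inventory; substituting it for /x/ gives [epʰfə].

[epʰfə]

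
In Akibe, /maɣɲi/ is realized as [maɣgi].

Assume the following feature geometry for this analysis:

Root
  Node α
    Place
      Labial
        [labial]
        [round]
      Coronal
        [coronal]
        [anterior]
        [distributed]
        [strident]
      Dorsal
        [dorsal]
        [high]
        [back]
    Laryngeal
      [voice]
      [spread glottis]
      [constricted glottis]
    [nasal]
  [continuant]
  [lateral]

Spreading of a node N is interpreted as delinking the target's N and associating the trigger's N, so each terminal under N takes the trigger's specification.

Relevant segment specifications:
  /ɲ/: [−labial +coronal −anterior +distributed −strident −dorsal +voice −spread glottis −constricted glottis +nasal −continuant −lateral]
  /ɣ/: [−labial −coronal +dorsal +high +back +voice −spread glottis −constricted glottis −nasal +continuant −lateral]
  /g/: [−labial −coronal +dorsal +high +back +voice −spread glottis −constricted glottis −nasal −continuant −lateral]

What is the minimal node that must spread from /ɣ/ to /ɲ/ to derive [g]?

/ɲ/ and [g] differ in [nasal], [coronal], [anterior], [distributed], [strident], [dorsal], [high], [back]; every other specified feature is identical.
In this geometry the lowest node dominating all of them is Node α: every daughter of Node α dominates only a proper subset, so no lower node suffices.
If Node α spreads, every terminal under it takes /ɣ/'s value, producing [g] as observed.
[continuant] — on which /ɣ/ differs from /ɲ/ — is unchanged, so Root cannot have spread; the constituent is no larger than Node α.

Node α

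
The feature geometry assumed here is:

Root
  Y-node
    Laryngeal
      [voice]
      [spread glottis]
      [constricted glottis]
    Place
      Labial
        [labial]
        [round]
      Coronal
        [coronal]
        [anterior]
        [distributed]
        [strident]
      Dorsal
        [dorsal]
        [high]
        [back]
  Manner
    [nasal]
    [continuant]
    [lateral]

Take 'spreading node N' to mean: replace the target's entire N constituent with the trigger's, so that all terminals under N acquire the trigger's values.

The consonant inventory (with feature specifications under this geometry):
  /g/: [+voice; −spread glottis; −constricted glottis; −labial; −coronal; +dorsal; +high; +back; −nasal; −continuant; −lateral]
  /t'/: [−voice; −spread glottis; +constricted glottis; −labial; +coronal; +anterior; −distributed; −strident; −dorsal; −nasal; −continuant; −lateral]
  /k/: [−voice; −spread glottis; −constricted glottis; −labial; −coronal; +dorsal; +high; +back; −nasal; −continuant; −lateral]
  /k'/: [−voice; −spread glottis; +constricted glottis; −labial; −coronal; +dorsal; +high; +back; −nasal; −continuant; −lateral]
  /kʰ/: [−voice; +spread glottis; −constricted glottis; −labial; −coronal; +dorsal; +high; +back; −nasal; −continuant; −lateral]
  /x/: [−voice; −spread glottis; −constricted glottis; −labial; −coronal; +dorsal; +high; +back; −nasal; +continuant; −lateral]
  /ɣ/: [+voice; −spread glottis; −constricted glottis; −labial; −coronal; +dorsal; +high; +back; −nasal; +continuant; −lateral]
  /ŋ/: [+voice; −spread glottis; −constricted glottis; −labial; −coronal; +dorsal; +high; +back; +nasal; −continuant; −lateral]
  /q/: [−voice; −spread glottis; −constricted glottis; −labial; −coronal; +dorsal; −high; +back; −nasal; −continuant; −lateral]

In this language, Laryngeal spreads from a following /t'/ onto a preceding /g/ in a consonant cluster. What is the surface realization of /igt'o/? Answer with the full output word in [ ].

[ik't'o]

The Laryngeal node dominates the terminals [voice], [spread glottis], [constricted glottis].
Spreading Laryngeal from /t'/ onto /g/ replaces those values with /t'/'s: [−voice], [−spread glottis], [+constricted glottis]. Features outside Laryngeal ([labial], [coronal], [dorsal], …) stay as in /g/.
The resulting bundle matches /k'/ in the inventory; substituting it for /g/ gives [ik't'o].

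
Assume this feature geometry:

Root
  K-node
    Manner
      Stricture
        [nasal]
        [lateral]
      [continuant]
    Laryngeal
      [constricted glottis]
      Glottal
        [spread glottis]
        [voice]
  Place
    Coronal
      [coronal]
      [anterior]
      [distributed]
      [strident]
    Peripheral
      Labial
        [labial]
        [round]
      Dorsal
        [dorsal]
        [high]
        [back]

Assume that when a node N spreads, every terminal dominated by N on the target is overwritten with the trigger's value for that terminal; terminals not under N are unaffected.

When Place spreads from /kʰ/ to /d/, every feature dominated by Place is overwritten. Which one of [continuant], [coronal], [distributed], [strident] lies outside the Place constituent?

[continuant]

Under this geometry, Place contains [coronal], [anterior], [distributed], [strident], [labial], [round], [dorsal], [high], [back].
Of the listed options, [distributed], [strident], [coronal] are among these and would be overwritten by spreading Place.
But [continuant] is a dependent of Manner, outside Place; it is therefore untouched by the spreading.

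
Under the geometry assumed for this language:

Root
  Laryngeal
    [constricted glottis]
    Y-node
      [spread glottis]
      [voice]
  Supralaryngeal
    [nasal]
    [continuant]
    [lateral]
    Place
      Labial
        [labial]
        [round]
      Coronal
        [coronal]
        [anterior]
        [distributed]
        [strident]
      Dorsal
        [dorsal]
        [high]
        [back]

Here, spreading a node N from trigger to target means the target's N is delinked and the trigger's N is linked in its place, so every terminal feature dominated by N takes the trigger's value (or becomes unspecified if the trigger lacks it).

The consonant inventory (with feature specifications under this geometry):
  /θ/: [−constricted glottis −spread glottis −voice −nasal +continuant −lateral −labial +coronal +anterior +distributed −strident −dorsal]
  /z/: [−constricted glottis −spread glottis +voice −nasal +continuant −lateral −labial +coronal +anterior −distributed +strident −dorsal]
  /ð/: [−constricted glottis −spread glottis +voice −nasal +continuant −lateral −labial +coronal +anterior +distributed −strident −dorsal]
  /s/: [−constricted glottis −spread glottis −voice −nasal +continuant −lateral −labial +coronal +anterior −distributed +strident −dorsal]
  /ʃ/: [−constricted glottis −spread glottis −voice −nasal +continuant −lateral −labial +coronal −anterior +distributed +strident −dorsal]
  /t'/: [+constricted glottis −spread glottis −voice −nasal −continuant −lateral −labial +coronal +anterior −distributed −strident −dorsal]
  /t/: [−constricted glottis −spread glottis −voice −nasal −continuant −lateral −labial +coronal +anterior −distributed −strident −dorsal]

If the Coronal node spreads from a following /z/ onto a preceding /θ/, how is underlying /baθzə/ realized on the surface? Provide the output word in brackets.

Terminals under Coronal in this geometry: [coronal], [anterior], [distributed], [strident].
The target acquires /z/'s values for everything under Coronal — [+coronal], [+anterior], [−distributed], [+strident] — while keeping its own [constricted glottis], [spread glottis], [voice], ….
The resulting bundle matches /s/ in the inventory; substituting it for /θ/ gives [baszə].

[baszə]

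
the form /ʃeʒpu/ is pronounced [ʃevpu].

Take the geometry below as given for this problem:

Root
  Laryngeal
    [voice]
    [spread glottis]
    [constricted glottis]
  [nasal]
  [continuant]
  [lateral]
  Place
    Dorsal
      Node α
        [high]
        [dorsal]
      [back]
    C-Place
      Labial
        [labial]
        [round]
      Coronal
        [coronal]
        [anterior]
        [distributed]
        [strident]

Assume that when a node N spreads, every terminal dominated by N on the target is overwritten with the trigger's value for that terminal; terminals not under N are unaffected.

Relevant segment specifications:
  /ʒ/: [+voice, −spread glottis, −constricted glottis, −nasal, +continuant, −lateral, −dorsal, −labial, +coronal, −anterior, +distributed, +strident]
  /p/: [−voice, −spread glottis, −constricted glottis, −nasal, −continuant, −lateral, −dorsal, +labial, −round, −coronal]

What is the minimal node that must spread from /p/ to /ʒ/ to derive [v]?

Feature comparison: [labial], [round], [coronal], [anterior], [distributed], [strident] differ between /ʒ/ and [v]; the remaining terminals match.
The smallest constituent containing every changed terminal is C-Place — each of its daughters lacks at least one of the affected features.
If C-Place spreads, every terminal under it takes /p/'s value, producing [v] as observed.
[continuant], [voice] stay as in /ʒ/ although /p/ differs there, so no node dominating them spread; among the remaining candidates C-Place is the lowest that derives the output.

C-Place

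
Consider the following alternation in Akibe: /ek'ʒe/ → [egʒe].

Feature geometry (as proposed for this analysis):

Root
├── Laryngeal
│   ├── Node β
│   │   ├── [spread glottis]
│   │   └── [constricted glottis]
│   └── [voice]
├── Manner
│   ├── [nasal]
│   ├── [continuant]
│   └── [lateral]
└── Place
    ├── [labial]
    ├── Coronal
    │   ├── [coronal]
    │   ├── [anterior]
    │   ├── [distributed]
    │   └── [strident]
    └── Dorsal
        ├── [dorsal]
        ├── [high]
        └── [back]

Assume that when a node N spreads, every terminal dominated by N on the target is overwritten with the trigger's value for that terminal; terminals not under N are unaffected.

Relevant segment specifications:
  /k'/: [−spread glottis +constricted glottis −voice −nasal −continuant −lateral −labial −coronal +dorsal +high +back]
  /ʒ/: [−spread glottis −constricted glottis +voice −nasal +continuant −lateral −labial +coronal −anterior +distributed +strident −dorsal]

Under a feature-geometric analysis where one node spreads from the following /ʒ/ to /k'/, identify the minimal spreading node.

Comparing /k'/ with its surface form [g], the features that change are [voice], [constricted glottis].
The smallest constituent containing every changed terminal is Laryngeal — each of its daughters lacks at least one of the affected features.
Delinking /k'/'s Laryngeal and associating /ʒ/'s Laryngeal gives precisely the feature bundle of [g].
Had Root spread, [continuant], [dorsal] would have taken /ʒ/'s values; they stay as in /k'/, confirming the spreading constituent is exactly Laryngeal.

Laryngeal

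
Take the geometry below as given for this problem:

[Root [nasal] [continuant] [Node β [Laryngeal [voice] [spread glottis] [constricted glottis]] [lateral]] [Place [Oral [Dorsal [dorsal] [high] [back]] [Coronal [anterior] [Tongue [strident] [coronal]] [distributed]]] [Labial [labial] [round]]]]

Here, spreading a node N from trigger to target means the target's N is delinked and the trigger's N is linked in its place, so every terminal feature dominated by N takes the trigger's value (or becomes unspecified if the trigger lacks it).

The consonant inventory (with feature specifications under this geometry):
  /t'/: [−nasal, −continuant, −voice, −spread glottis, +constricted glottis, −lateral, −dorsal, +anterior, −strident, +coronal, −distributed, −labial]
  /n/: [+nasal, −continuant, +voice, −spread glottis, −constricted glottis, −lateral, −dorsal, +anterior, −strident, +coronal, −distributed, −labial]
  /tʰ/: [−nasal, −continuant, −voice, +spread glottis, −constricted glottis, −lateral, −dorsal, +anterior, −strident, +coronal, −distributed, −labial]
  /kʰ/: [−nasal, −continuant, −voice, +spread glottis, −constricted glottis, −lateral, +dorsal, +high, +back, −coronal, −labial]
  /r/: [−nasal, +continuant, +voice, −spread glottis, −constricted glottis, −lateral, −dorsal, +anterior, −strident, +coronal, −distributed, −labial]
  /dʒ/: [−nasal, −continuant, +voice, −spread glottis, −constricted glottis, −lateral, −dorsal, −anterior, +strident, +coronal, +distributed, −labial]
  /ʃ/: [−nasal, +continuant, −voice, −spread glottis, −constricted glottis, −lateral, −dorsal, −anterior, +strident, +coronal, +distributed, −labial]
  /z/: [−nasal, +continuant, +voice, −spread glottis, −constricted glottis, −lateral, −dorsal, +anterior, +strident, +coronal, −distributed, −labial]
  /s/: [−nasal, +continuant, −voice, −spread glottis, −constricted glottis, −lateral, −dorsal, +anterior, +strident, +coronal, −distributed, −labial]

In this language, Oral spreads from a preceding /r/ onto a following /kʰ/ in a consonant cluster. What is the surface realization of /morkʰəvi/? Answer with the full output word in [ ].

Oral immediately or transitively dominates [dorsal], [high], [back], [anterior], [strident], [coronal], [distributed].
Spreading Oral from /r/ onto /kʰ/ replaces those values with /r/'s: [−dorsal], [+anterior], [−strident], [+coronal], [−distributed]. Features outside Oral ([nasal], [continuant], [voice], …) stay as in /kʰ/.
Among the inventory, only /tʰ/ has exactly this specification, giving the surface form [mortʰəvi].

[mortʰəvi]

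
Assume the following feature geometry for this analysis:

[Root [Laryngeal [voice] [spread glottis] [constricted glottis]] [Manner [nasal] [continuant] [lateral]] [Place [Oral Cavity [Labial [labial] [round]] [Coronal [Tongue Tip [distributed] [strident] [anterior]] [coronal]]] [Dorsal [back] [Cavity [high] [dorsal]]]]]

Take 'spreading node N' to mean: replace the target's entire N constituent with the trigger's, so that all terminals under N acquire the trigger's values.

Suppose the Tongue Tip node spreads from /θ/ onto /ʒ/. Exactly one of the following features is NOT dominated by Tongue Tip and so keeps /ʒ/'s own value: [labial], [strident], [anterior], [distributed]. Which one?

Under this geometry, Tongue Tip contains [distributed], [strident], [anterior].
Of the listed options, [anterior], [distributed], [strident] are among these and would be overwritten by spreading Tongue Tip.
[labial] is not within the Tongue Tip subtree (it hangs from Labial), so /ʒ/'s [labial] value survives.

[labial]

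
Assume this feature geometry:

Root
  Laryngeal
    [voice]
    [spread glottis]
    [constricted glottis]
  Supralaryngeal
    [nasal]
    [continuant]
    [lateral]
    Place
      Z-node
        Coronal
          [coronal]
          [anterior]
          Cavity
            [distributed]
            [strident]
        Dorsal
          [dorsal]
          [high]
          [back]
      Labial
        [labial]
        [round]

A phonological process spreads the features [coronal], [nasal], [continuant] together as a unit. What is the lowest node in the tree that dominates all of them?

[coronal]: Root / Supralaryngeal / Place / Z-node / Coronal / [coronal].
[nasal]: Root / Supralaryngeal / [nasal].
[continuant]: Root / Supralaryngeal / [continuant].
These paths first converge at Supralaryngeal; no daughter of Supralaryngeal dominates all 3 features, so Supralaryngeal is the minimal constituent.

Supralaryngeal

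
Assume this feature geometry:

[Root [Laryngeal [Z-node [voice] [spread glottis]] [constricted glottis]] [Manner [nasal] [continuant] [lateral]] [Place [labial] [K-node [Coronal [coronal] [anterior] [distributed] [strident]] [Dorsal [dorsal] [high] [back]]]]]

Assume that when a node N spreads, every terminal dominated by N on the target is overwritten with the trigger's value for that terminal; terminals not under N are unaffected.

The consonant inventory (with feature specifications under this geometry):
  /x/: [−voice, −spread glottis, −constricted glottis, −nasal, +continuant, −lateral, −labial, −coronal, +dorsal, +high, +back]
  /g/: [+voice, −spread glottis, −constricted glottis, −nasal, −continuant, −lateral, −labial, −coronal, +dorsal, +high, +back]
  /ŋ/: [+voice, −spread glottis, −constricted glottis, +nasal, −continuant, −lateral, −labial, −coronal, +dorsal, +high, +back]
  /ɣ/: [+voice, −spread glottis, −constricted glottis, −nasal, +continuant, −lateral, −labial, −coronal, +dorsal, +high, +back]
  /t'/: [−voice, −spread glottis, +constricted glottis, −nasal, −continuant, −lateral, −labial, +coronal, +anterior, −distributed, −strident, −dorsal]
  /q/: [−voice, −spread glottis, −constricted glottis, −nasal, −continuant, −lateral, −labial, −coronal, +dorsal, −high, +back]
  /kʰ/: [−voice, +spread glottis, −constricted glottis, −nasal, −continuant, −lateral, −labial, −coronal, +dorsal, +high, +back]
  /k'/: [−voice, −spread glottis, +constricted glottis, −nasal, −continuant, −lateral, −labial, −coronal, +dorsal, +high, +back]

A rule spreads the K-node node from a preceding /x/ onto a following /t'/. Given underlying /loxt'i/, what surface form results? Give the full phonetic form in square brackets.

[loxk'i]

The K-node node dominates the terminals [coronal], [anterior], [distributed], [strident], [dorsal], [high], [back].
After delinking /t'/'s K-node and linking /x/'s, the affected terminals become [−coronal], [+dorsal], [+high], [+back]; [voice], [spread glottis], [constricted glottis], … (outside K-node) are retained from /t'/.
Among the inventory, only /k'/ has exactly this specification, giving the surface form [loxk'i].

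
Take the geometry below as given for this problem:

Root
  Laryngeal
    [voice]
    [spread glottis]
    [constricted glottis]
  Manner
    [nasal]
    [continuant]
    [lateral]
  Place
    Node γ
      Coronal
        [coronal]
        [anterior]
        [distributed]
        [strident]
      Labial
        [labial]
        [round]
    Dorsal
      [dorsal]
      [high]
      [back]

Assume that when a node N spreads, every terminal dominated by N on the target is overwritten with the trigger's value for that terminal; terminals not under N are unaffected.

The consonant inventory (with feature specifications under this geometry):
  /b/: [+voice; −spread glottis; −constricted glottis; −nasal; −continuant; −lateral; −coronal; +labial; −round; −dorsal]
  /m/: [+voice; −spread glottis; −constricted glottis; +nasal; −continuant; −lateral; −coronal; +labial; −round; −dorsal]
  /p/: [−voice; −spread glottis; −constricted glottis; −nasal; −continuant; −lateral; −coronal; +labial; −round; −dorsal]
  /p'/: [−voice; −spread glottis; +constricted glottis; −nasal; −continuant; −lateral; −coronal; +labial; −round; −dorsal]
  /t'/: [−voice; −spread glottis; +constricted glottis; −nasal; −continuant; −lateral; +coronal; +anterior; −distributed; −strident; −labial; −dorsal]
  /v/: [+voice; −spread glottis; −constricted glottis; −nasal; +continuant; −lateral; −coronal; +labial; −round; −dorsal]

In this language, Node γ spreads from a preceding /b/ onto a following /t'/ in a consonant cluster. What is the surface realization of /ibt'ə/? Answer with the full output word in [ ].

[ibp'ə]

The Node γ node dominates the terminals [coronal], [anterior], [distributed], [strident], [labial], [round].
Spreading Node γ from /b/ onto /t'/ replaces those values with /b/'s: [−coronal], [+labial], [−round]. Features outside Node γ ([voice], [spread glottis], [constricted glottis], …) stay as in /t'/.
The resulting bundle matches /p'/ in the inventory; substituting it for /t'/ gives [ibp'ə].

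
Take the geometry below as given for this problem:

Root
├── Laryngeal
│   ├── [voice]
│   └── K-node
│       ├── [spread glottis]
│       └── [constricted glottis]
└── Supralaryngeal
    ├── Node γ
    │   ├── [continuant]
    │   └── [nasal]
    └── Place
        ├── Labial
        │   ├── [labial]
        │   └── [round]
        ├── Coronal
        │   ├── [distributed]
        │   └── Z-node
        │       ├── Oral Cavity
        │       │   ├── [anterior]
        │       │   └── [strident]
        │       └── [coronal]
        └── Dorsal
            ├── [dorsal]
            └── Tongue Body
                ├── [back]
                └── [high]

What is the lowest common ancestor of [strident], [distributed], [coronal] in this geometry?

Coronal

[strident] is immediately dominated by Oral Cavity.
[distributed] is immediately dominated by Coronal.
[coronal] is immediately dominated by Z-node.
These paths first converge at Coronal; no daughter of Coronal dominates all 3 features, so Coronal is the minimal constituent.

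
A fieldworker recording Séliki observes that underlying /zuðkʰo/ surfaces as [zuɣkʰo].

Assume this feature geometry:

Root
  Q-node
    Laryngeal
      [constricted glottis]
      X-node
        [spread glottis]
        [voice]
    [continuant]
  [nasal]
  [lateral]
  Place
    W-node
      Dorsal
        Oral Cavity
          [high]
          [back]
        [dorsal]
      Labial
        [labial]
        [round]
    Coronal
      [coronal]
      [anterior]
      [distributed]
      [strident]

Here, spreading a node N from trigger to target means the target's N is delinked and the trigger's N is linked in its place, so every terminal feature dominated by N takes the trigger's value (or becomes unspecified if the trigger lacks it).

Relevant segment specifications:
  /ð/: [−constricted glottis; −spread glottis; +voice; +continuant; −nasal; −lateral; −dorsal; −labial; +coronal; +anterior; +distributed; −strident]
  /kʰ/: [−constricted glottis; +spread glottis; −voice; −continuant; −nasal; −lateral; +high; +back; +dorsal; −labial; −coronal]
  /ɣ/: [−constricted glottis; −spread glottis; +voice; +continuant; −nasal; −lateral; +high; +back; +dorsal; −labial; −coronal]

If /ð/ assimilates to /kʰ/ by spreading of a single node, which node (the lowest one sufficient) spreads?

Place

The alternation /ð/ → [ɣ] changes [coronal], [anterior], [distributed], [strident], [dorsal], [high], [back] and nothing else.
The smallest constituent containing every changed terminal is Place — each of its daughters lacks at least one of the affected features.
Spreading Place from /kʰ/ overwrites each of those terminals with /kʰ/'s values, yielding exactly [ɣ].
[voice], [spread glottis] — on which /kʰ/ differs from /ð/ — are unchanged, so Root cannot have spread; the constituent is no larger than Place.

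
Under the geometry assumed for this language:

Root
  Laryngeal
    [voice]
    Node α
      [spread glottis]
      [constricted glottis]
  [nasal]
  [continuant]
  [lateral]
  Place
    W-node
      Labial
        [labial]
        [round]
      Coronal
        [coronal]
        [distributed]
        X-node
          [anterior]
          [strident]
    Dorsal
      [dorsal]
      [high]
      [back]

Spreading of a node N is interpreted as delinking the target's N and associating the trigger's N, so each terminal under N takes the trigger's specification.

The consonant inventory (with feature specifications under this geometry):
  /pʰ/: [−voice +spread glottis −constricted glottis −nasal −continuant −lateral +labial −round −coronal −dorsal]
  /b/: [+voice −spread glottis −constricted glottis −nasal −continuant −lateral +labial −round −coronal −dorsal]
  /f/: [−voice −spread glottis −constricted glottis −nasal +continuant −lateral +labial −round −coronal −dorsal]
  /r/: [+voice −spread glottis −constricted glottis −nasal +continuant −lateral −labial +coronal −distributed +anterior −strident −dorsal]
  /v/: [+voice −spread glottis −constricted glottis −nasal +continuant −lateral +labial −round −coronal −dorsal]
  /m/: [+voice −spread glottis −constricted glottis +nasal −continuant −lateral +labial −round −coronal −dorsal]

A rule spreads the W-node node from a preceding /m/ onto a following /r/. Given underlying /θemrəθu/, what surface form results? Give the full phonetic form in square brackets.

[θemvəθu]

W-node immediately or transitively dominates [labial], [round], [coronal], [distributed], [anterior], [strident].
After delinking /r/'s W-node and linking /m/'s, the affected terminals become [+labial], [−round], [−coronal]; [voice], [spread glottis], [constricted glottis], … (outside W-node) are retained from /r/.
This feature bundle is that of [v], so /θemrəθu/ surfaces as [θemvəθu].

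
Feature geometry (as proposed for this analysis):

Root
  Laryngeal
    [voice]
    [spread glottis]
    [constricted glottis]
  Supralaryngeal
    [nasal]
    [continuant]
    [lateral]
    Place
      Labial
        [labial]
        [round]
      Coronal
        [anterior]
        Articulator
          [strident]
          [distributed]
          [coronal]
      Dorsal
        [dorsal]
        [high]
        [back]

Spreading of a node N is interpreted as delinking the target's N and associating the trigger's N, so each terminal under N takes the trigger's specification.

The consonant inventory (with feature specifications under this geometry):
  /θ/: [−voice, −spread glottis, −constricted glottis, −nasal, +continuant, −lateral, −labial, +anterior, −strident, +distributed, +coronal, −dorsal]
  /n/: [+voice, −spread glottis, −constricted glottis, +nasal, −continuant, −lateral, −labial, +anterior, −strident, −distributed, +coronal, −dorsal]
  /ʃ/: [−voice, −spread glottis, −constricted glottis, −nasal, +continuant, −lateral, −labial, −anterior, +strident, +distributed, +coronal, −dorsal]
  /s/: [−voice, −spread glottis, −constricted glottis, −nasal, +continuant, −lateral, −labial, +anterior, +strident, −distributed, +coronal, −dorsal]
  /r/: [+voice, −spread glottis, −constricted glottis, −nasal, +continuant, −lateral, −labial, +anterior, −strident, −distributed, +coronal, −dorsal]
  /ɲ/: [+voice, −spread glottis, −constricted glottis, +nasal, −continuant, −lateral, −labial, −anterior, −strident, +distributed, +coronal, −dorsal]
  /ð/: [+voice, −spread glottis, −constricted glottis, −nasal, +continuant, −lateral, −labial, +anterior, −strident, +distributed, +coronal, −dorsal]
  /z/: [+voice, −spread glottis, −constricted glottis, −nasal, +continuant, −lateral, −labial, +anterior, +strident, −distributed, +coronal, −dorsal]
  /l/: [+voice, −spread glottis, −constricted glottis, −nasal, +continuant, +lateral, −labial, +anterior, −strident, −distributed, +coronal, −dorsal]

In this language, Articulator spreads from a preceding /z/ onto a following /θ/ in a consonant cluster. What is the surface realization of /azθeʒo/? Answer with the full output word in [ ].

The Articulator node dominates the terminals [strident], [distributed], [coronal].
Spreading Articulator from /z/ onto /θ/ replaces those values with /z/'s: [+strident], [−distributed], [+coronal]. Features outside Articulator ([voice], [spread glottis], [constricted glottis], …) stay as in /θ/.
The resulting bundle matches /s/ in the inventory; substituting it for /θ/ gives [azseʒo].

[azseʒo]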